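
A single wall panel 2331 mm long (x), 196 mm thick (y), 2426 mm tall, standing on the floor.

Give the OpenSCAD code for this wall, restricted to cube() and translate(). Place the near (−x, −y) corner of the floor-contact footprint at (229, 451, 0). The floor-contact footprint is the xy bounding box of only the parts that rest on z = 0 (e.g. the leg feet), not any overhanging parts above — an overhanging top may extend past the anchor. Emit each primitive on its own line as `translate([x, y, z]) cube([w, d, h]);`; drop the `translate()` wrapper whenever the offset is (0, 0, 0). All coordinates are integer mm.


translate([229, 451, 0]) cube([2331, 196, 2426]);


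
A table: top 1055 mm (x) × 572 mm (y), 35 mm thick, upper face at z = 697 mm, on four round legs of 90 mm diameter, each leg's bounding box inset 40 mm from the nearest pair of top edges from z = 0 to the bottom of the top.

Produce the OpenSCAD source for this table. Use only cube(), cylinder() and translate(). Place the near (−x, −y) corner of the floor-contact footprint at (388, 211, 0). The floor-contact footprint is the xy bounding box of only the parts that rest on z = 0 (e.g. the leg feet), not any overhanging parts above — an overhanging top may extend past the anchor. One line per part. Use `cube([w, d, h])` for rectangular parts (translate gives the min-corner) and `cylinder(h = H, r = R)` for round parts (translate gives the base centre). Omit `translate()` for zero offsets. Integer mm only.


// leg_h = 697 - 35 = 662
translate([348, 171, 662]) cube([1055, 572, 35]);
translate([433, 256, 0]) cylinder(h = 662, r = 45);
translate([1318, 256, 0]) cylinder(h = 662, r = 45);
translate([433, 658, 0]) cylinder(h = 662, r = 45);
translate([1318, 658, 0]) cylinder(h = 662, r = 45);


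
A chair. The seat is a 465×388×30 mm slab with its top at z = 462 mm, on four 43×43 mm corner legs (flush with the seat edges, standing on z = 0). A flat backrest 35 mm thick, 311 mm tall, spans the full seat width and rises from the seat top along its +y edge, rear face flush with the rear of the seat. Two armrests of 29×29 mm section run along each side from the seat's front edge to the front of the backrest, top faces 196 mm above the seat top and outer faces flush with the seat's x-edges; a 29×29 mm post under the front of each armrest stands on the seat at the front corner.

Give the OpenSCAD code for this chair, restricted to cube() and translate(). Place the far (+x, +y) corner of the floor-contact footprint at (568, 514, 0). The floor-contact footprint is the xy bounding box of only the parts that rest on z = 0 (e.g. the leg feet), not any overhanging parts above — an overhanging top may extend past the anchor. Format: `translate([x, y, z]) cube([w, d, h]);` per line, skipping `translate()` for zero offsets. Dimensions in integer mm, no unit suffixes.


translate([103, 126, 432]) cube([465, 388, 30]);
translate([103, 126, 0]) cube([43, 43, 432]);
translate([525, 126, 0]) cube([43, 43, 432]);
translate([103, 471, 0]) cube([43, 43, 432]);
translate([525, 471, 0]) cube([43, 43, 432]);
translate([103, 479, 462]) cube([465, 35, 311]);
translate([103, 126, 629]) cube([29, 353, 29]);
translate([539, 126, 629]) cube([29, 353, 29]);
translate([103, 126, 462]) cube([29, 29, 167]);
translate([539, 126, 462]) cube([29, 29, 167]);


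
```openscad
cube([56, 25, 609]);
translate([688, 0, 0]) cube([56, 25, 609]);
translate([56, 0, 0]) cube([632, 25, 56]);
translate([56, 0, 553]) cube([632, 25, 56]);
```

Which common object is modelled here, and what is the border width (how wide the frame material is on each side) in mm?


A picture frame. The border width is 56 mm.

Four thin pieces enclosing a rectangular opening — a picture frame. The two full-height stiles are 609 mm tall; the top rail sits at z = 553 and is 56 mm tall, so the border above the opening is 609 − 553 = 56 mm, matching the stile x-width.


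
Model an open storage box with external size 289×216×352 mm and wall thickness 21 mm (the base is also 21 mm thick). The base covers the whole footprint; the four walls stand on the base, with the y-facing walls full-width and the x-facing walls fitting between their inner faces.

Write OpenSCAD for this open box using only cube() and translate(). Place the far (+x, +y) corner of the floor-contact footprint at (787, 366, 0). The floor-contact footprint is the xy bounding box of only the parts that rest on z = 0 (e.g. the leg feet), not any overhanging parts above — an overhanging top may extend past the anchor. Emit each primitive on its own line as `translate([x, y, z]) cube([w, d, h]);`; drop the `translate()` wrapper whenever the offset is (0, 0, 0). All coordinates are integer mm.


translate([498, 150, 0]) cube([289, 216, 21]);
translate([498, 150, 21]) cube([289, 21, 331]);
translate([498, 345, 21]) cube([289, 21, 331]);
translate([498, 171, 21]) cube([21, 174, 331]);
translate([766, 171, 21]) cube([21, 174, 331]);


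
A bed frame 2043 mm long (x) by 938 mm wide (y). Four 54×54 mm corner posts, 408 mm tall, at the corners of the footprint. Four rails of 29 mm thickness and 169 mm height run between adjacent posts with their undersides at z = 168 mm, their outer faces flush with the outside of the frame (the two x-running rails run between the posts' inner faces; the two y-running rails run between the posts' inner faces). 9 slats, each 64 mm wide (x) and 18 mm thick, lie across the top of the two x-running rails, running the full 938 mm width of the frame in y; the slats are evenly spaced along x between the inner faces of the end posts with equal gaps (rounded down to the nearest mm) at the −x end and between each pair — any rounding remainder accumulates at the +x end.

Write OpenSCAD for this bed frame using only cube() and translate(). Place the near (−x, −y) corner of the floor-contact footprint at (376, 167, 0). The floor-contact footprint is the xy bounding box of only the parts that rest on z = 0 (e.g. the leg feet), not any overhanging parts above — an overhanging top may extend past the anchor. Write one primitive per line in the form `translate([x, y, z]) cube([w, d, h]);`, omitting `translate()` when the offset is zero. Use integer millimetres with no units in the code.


translate([376, 167, 0]) cube([54, 54, 408]);
translate([376, 1051, 0]) cube([54, 54, 408]);
translate([2365, 167, 0]) cube([54, 54, 408]);
translate([2365, 1051, 0]) cube([54, 54, 408]);
translate([430, 167, 168]) cube([1935, 29, 169]);
translate([430, 1076, 168]) cube([1935, 29, 169]);
translate([376, 221, 168]) cube([29, 830, 169]);
translate([2390, 221, 168]) cube([29, 830, 169]);
translate([565, 167, 337]) cube([64, 938, 18]);
translate([764, 167, 337]) cube([64, 938, 18]);
translate([963, 167, 337]) cube([64, 938, 18]);
translate([1162, 167, 337]) cube([64, 938, 18]);
translate([1361, 167, 337]) cube([64, 938, 18]);
translate([1560, 167, 337]) cube([64, 938, 18]);
translate([1759, 167, 337]) cube([64, 938, 18]);
translate([1958, 167, 337]) cube([64, 938, 18]);
translate([2157, 167, 337]) cube([64, 938, 18]);


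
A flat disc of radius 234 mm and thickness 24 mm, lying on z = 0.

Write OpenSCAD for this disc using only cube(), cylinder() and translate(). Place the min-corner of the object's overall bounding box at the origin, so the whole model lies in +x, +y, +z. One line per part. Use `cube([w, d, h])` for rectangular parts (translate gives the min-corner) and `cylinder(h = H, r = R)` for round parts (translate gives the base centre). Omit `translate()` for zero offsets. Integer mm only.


translate([234, 234, 0]) cylinder(h = 24, r = 234);


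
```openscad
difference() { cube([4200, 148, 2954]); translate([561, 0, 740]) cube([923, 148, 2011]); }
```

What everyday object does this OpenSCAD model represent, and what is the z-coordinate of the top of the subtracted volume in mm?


A wall with a window opening. The window head height is 2751 mm.

A wall with a rectangular opening subtracted — a window. Sill at z = 740, opening 2011 mm tall, so the head is at 740 + 2011 = 2751 mm.


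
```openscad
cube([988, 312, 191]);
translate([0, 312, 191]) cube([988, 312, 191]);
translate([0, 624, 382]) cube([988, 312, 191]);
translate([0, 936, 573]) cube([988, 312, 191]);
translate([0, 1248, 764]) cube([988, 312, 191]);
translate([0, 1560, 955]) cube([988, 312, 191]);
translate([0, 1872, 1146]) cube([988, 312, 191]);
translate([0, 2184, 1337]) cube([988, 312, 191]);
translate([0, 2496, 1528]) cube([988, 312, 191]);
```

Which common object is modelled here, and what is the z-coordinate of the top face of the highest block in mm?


A staircase. The total rise is 1719 mm.

9 identical blocks, each offset up and back from the previous — a staircase. Each step is 191 mm tall and there are 9 of them, so the total rise is 9 × 191 = 1719 mm.


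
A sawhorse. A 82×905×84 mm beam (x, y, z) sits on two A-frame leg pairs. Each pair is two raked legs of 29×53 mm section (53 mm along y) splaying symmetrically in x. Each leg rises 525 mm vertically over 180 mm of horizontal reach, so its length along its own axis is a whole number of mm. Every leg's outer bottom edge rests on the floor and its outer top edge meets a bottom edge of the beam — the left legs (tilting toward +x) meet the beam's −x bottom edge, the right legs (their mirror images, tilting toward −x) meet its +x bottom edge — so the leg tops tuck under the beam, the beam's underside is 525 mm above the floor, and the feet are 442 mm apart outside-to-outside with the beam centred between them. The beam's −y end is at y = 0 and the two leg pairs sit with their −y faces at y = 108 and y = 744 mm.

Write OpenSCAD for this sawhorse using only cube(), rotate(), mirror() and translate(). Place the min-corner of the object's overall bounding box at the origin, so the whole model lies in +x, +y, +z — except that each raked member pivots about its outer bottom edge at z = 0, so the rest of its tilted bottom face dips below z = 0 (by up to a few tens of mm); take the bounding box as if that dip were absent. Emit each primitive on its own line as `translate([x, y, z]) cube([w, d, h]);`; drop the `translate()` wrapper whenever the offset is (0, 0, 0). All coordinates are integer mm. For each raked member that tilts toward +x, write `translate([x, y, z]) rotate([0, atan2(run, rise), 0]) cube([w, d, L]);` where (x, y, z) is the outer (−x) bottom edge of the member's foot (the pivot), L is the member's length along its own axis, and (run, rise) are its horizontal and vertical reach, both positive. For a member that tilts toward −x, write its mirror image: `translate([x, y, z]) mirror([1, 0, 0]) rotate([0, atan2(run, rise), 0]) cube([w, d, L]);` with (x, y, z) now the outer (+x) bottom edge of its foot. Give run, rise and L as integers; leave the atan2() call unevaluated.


// leg length = √(180² + 525²) = 555
// right-leg outer foot x = 2·180 + 82 = 442
// beam min-corner = (180, 0, 525)
translate([180, 0, 525]) cube([82, 905, 84]);
translate([0, 108, 0]) rotate([0, atan2(180, 525), 0]) cube([29, 53, 555]);
translate([442, 108, 0]) mirror([1, 0, 0]) rotate([0, atan2(180, 525), 0]) cube([29, 53, 555]);
translate([0, 744, 0]) rotate([0, atan2(180, 525), 0]) cube([29, 53, 555]);
translate([442, 744, 0]) mirror([1, 0, 0]) rotate([0, atan2(180, 525), 0]) cube([29, 53, 555]);


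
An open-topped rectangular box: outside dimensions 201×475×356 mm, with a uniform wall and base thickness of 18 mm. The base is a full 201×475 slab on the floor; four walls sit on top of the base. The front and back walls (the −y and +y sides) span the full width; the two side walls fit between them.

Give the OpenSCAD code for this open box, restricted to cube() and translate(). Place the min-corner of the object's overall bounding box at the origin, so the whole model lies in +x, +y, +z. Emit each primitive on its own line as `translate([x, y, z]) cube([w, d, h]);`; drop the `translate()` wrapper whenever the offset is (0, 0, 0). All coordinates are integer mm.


cube([201, 475, 18]);
translate([0, 0, 18]) cube([201, 18, 338]);
translate([0, 457, 18]) cube([201, 18, 338]);
translate([0, 18, 18]) cube([18, 439, 338]);
translate([183, 18, 18]) cube([18, 439, 338]);


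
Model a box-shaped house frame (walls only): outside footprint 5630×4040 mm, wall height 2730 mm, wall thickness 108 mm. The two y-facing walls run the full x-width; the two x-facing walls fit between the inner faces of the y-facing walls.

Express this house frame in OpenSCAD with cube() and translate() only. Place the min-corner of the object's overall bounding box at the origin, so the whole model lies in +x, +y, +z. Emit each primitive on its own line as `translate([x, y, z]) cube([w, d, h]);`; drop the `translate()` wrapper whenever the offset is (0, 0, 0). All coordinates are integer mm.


cube([5630, 108, 2730]);
translate([0, 3932, 0]) cube([5630, 108, 2730]);
translate([0, 108, 0]) cube([108, 3824, 2730]);
translate([5522, 108, 0]) cube([108, 3824, 2730]);


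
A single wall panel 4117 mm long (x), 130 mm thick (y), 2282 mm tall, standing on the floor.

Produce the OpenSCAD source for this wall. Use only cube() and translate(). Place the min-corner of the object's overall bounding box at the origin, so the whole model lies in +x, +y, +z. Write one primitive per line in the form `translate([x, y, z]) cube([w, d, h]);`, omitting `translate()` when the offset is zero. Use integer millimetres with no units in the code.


cube([4117, 130, 2282]);


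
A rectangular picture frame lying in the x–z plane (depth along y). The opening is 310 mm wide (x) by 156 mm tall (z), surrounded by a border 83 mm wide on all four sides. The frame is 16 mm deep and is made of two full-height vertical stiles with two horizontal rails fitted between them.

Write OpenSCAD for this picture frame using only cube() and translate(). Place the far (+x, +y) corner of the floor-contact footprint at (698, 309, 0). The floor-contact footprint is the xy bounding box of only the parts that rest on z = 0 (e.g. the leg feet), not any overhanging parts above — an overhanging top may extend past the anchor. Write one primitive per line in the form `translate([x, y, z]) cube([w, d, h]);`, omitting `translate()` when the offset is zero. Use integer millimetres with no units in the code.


translate([222, 293, 0]) cube([83, 16, 322]);
translate([615, 293, 0]) cube([83, 16, 322]);
translate([305, 293, 0]) cube([310, 16, 83]);
translate([305, 293, 239]) cube([310, 16, 83]);


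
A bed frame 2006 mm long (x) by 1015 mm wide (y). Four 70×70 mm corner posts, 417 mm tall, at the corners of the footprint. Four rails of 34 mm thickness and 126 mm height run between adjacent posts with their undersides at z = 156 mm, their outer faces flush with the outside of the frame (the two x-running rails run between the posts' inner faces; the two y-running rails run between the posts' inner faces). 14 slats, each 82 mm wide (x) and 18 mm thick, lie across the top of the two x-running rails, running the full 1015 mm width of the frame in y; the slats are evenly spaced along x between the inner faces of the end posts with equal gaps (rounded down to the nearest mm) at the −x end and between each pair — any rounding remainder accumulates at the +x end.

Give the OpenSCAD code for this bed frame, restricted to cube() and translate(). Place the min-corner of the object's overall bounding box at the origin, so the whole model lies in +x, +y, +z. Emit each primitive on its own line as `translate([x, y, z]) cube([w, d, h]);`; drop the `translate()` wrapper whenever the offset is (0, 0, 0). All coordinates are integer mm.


cube([70, 70, 417]);
translate([0, 945, 0]) cube([70, 70, 417]);
translate([1936, 0, 0]) cube([70, 70, 417]);
translate([1936, 945, 0]) cube([70, 70, 417]);
translate([70, 0, 156]) cube([1866, 34, 126]);
translate([70, 981, 156]) cube([1866, 34, 126]);
translate([0, 70, 156]) cube([34, 875, 126]);
translate([1972, 70, 156]) cube([34, 875, 126]);
translate([117, 0, 282]) cube([82, 1015, 18]);
translate([246, 0, 282]) cube([82, 1015, 18]);
translate([375, 0, 282]) cube([82, 1015, 18]);
translate([504, 0, 282]) cube([82, 1015, 18]);
translate([633, 0, 282]) cube([82, 1015, 18]);
translate([762, 0, 282]) cube([82, 1015, 18]);
translate([891, 0, 282]) cube([82, 1015, 18]);
translate([1020, 0, 282]) cube([82, 1015, 18]);
translate([1149, 0, 282]) cube([82, 1015, 18]);
translate([1278, 0, 282]) cube([82, 1015, 18]);
translate([1407, 0, 282]) cube([82, 1015, 18]);
translate([1536, 0, 282]) cube([82, 1015, 18]);
translate([1665, 0, 282]) cube([82, 1015, 18]);
translate([1794, 0, 282]) cube([82, 1015, 18]);


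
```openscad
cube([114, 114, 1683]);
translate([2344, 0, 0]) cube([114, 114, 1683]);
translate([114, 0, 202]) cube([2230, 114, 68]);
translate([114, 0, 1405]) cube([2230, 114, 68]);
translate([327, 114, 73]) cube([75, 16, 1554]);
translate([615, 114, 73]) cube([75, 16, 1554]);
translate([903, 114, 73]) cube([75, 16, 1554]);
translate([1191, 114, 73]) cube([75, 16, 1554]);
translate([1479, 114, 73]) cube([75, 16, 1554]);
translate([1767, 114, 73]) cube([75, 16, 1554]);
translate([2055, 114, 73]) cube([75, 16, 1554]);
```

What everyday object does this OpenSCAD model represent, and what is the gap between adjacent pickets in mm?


A fence section. The picket gap is 213 mm.

Two posts, two rails, 7 pickets — a fence section. Span 2230 mm holds 7 pickets of 75 mm with 8 equal gaps: ⌊(2230 − 7·75) / 8⌋ = 213 mm.


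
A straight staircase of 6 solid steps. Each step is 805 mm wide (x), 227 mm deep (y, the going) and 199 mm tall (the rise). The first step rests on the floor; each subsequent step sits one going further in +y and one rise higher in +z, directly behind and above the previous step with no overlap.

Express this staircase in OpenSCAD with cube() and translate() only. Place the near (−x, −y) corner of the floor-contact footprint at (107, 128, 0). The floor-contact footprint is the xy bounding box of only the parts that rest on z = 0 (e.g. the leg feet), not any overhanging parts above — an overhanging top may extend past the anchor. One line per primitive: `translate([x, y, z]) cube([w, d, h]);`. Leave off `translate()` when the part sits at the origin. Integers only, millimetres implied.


translate([107, 128, 0]) cube([805, 227, 199]);
translate([107, 355, 199]) cube([805, 227, 199]);
translate([107, 582, 398]) cube([805, 227, 199]);
translate([107, 809, 597]) cube([805, 227, 199]);
translate([107, 1036, 796]) cube([805, 227, 199]);
translate([107, 1263, 995]) cube([805, 227, 199]);


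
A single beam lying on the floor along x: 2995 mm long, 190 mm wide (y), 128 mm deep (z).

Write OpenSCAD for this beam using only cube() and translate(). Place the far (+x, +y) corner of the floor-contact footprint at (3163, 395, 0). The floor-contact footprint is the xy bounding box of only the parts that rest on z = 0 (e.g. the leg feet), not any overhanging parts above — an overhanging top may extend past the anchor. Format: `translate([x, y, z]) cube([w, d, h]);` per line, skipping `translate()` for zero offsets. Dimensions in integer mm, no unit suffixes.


translate([168, 205, 0]) cube([2995, 190, 128]);


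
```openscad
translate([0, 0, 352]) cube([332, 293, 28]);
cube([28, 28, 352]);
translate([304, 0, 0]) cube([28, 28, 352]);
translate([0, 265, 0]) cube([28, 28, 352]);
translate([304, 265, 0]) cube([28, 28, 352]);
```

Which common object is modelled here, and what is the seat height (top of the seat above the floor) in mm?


A stool. The seat height is 380 mm.

A 332×293×28 slab at z = 352 on four corner posts — a stool. The seat top is 352 + 28 = 380 mm.


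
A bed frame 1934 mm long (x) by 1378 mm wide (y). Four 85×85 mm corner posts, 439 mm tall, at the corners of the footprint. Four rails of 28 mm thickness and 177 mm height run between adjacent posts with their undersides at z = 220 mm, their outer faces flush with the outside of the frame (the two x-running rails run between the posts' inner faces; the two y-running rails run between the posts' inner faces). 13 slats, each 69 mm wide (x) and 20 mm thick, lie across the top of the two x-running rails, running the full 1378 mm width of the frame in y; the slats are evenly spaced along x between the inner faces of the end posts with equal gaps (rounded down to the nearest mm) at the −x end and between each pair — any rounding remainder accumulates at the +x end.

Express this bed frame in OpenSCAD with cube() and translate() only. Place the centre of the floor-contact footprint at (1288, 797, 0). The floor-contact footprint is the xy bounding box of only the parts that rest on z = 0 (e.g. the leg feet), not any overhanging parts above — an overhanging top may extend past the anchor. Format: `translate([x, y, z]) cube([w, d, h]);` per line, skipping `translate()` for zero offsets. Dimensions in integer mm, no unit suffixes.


translate([321, 108, 0]) cube([85, 85, 439]);
translate([321, 1401, 0]) cube([85, 85, 439]);
translate([2170, 108, 0]) cube([85, 85, 439]);
translate([2170, 1401, 0]) cube([85, 85, 439]);
translate([406, 108, 220]) cube([1764, 28, 177]);
translate([406, 1458, 220]) cube([1764, 28, 177]);
translate([321, 193, 220]) cube([28, 1208, 177]);
translate([2227, 193, 220]) cube([28, 1208, 177]);
translate([467, 108, 397]) cube([69, 1378, 20]);
translate([597, 108, 397]) cube([69, 1378, 20]);
translate([727, 108, 397]) cube([69, 1378, 20]);
translate([857, 108, 397]) cube([69, 1378, 20]);
translate([987, 108, 397]) cube([69, 1378, 20]);
translate([1117, 108, 397]) cube([69, 1378, 20]);
translate([1247, 108, 397]) cube([69, 1378, 20]);
translate([1377, 108, 397]) cube([69, 1378, 20]);
translate([1507, 108, 397]) cube([69, 1378, 20]);
translate([1637, 108, 397]) cube([69, 1378, 20]);
translate([1767, 108, 397]) cube([69, 1378, 20]);
translate([1897, 108, 397]) cube([69, 1378, 20]);
translate([2027, 108, 397]) cube([69, 1378, 20]);


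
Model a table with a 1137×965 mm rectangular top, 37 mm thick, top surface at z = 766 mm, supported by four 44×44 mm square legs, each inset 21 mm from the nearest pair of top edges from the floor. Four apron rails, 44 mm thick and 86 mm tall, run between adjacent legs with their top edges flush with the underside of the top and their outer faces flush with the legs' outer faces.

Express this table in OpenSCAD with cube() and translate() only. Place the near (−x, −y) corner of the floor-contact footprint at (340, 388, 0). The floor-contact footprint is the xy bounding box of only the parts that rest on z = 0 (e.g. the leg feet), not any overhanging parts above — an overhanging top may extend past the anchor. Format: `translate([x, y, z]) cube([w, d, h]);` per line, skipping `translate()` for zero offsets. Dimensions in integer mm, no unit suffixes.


// leg_h = 766 - 37 = 729
// apron z = 729 - 86 = 643
translate([319, 367, 729]) cube([1137, 965, 37]);
translate([340, 388, 0]) cube([44, 44, 729]);
translate([1391, 388, 0]) cube([44, 44, 729]);
translate([340, 1267, 0]) cube([44, 44, 729]);
translate([1391, 1267, 0]) cube([44, 44, 729]);
translate([384, 388, 643]) cube([1007, 44, 86]);
translate([384, 1267, 643]) cube([1007, 44, 86]);
translate([340, 432, 643]) cube([44, 835, 86]);
translate([1391, 432, 643]) cube([44, 835, 86]);


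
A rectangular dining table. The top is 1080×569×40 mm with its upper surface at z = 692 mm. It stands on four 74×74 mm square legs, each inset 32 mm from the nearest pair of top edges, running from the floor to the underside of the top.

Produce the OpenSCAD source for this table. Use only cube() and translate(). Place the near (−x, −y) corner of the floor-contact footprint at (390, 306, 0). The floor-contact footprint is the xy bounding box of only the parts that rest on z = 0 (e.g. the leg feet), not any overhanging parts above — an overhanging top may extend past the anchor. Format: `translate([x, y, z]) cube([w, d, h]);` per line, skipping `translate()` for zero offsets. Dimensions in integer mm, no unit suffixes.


translate([358, 274, 652]) cube([1080, 569, 40]);
translate([390, 306, 0]) cube([74, 74, 652]);
translate([1332, 306, 0]) cube([74, 74, 652]);
translate([390, 737, 0]) cube([74, 74, 652]);
translate([1332, 737, 0]) cube([74, 74, 652]);


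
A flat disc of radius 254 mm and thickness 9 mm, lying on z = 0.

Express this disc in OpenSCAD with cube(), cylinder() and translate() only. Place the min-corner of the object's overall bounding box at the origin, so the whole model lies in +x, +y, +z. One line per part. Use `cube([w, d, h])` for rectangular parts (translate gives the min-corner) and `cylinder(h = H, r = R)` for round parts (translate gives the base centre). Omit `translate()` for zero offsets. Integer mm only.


translate([254, 254, 0]) cylinder(h = 9, r = 254);


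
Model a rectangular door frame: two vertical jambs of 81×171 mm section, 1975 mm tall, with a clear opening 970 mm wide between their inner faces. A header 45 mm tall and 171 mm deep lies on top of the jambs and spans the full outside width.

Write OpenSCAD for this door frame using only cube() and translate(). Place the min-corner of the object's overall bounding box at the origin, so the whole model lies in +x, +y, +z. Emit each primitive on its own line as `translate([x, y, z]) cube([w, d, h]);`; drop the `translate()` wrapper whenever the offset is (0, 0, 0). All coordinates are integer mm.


cube([81, 171, 1975]);
translate([1051, 0, 0]) cube([81, 171, 1975]);
translate([0, 0, 1975]) cube([1132, 171, 45]);


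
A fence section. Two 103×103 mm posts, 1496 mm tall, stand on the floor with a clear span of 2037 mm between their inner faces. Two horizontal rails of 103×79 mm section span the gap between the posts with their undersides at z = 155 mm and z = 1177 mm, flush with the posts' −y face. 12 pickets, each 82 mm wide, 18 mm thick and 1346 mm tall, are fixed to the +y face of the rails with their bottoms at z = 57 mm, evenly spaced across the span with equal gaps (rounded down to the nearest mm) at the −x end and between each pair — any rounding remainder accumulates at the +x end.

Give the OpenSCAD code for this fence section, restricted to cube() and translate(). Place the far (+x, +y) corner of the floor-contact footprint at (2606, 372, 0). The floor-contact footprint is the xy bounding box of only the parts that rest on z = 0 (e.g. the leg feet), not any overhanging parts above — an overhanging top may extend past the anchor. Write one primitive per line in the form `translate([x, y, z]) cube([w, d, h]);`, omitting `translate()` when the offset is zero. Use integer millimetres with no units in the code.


translate([363, 269, 0]) cube([103, 103, 1496]);
translate([2503, 269, 0]) cube([103, 103, 1496]);
translate([466, 269, 155]) cube([2037, 103, 79]);
translate([466, 269, 1177]) cube([2037, 103, 79]);
translate([547, 372, 57]) cube([82, 18, 1346]);
translate([710, 372, 57]) cube([82, 18, 1346]);
translate([873, 372, 57]) cube([82, 18, 1346]);
translate([1036, 372, 57]) cube([82, 18, 1346]);
translate([1199, 372, 57]) cube([82, 18, 1346]);
translate([1362, 372, 57]) cube([82, 18, 1346]);
translate([1525, 372, 57]) cube([82, 18, 1346]);
translate([1688, 372, 57]) cube([82, 18, 1346]);
translate([1851, 372, 57]) cube([82, 18, 1346]);
translate([2014, 372, 57]) cube([82, 18, 1346]);
translate([2177, 372, 57]) cube([82, 18, 1346]);
translate([2340, 372, 57]) cube([82, 18, 1346]);


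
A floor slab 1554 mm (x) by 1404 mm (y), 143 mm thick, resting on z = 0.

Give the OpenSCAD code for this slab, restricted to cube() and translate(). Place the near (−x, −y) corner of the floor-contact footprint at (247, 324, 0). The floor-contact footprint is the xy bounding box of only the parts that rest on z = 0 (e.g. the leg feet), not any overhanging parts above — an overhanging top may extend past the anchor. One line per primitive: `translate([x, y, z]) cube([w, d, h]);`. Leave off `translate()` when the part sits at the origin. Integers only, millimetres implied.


translate([247, 324, 0]) cube([1554, 1404, 143]);


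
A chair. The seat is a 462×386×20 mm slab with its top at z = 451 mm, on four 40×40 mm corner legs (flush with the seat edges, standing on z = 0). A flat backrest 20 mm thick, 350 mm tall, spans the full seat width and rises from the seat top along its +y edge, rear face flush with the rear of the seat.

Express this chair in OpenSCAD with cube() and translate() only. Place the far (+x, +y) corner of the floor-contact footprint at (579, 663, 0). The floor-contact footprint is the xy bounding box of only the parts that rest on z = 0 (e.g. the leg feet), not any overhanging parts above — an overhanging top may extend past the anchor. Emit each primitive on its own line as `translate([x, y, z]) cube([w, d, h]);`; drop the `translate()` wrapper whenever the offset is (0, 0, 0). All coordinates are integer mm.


// leg_h = 451 - 20 = 431
translate([117, 277, 431]) cube([462, 386, 20]);
translate([117, 277, 0]) cube([40, 40, 431]);
translate([539, 277, 0]) cube([40, 40, 431]);
translate([117, 623, 0]) cube([40, 40, 431]);
translate([539, 623, 0]) cube([40, 40, 431]);
translate([117, 643, 451]) cube([462, 20, 350]);


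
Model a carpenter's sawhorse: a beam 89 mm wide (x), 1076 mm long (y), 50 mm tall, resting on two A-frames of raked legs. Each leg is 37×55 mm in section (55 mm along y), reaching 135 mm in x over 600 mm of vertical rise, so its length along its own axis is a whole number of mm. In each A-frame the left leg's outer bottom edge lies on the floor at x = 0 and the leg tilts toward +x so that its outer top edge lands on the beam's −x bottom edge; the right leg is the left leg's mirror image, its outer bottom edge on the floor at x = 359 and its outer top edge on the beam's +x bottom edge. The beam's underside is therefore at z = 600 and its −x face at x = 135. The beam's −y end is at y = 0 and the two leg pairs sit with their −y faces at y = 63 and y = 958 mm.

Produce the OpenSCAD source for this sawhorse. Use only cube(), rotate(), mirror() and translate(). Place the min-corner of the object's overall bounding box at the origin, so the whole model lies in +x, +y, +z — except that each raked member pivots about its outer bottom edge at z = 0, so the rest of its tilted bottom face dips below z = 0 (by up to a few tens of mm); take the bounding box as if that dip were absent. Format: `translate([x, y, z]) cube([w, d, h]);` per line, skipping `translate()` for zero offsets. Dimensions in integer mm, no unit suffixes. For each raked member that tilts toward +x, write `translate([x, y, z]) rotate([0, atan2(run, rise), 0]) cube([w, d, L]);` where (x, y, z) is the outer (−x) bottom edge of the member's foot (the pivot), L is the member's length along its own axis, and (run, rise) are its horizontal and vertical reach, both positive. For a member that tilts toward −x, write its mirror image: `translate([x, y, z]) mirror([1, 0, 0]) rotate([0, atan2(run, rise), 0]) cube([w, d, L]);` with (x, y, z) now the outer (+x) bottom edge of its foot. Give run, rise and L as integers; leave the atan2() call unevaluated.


translate([135, 0, 600]) cube([89, 1076, 50]);
translate([0, 63, 0]) rotate([0, atan2(135, 600), 0]) cube([37, 55, 615]);
translate([359, 63, 0]) mirror([1, 0, 0]) rotate([0, atan2(135, 600), 0]) cube([37, 55, 615]);
translate([0, 958, 0]) rotate([0, atan2(135, 600), 0]) cube([37, 55, 615]);
translate([359, 958, 0]) mirror([1, 0, 0]) rotate([0, atan2(135, 600), 0]) cube([37, 55, 615]);


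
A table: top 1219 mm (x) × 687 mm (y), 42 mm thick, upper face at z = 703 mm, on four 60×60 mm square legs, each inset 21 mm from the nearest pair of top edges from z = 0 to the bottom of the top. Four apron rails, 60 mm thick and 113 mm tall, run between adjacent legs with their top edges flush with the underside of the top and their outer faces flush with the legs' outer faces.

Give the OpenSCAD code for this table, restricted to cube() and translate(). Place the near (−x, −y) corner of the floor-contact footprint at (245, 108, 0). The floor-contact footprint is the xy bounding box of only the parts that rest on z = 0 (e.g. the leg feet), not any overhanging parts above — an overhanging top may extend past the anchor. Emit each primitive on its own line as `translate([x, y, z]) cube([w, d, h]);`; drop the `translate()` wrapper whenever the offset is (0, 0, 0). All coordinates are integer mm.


translate([224, 87, 661]) cube([1219, 687, 42]);
translate([245, 108, 0]) cube([60, 60, 661]);
translate([1362, 108, 0]) cube([60, 60, 661]);
translate([245, 693, 0]) cube([60, 60, 661]);
translate([1362, 693, 0]) cube([60, 60, 661]);
translate([305, 108, 548]) cube([1057, 60, 113]);
translate([305, 693, 548]) cube([1057, 60, 113]);
translate([245, 168, 548]) cube([60, 525, 113]);
translate([1362, 168, 548]) cube([60, 525, 113]);


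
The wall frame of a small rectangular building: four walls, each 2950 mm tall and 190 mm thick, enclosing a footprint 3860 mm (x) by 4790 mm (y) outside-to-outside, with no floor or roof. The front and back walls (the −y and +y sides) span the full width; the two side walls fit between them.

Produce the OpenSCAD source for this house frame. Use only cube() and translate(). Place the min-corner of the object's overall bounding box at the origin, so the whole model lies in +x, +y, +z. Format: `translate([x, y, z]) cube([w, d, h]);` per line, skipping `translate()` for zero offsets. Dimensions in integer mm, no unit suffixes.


cube([3860, 190, 2950]);
translate([0, 4600, 0]) cube([3860, 190, 2950]);
translate([0, 190, 0]) cube([190, 4410, 2950]);
translate([3670, 190, 0]) cube([190, 4410, 2950]);


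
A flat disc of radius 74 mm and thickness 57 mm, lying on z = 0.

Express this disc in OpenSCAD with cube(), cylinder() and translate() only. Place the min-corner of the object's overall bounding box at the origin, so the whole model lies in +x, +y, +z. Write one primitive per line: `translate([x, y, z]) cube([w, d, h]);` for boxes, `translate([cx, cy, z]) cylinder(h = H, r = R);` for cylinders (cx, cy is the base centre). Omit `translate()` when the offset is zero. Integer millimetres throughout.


translate([74, 74, 0]) cylinder(h = 57, r = 74);


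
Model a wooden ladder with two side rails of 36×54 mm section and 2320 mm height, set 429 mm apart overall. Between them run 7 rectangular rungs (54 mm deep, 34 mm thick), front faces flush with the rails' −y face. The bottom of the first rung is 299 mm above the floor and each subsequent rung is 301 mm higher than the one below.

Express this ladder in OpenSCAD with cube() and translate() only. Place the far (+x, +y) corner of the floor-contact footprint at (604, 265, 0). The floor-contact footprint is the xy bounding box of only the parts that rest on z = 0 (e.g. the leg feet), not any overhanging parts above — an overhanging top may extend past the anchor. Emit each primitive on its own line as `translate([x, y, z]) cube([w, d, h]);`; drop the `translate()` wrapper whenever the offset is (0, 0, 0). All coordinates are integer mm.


translate([175, 211, 0]) cube([36, 54, 2320]);
translate([568, 211, 0]) cube([36, 54, 2320]);
translate([211, 211, 299]) cube([357, 54, 34]);
translate([211, 211, 600]) cube([357, 54, 34]);
translate([211, 211, 901]) cube([357, 54, 34]);
translate([211, 211, 1202]) cube([357, 54, 34]);
translate([211, 211, 1503]) cube([357, 54, 34]);
translate([211, 211, 1804]) cube([357, 54, 34]);
translate([211, 211, 2105]) cube([357, 54, 34]);


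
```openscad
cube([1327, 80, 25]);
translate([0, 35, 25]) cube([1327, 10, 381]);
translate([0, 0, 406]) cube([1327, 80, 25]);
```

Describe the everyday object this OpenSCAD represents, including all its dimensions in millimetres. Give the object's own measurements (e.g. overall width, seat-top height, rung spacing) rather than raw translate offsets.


An I-beam lying along x, 1327 mm long. Overall section height 431 mm. Two flanges 80 mm wide (y) and 25 mm thick, one on the floor and one at the top; a web 10 mm thick runs between them, centred on the flange width.


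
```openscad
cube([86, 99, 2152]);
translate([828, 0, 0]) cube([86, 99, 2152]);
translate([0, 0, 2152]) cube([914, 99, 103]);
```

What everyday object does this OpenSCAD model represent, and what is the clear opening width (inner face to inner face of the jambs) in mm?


A door frame. The clear opening width is 742 mm.

Two 2152 mm tall posts with a header on top — a door frame. The left jamb is 86 mm wide at x = 0; the right jamb starts at x = 828. The clear opening is 828 − 86 = 742 mm.


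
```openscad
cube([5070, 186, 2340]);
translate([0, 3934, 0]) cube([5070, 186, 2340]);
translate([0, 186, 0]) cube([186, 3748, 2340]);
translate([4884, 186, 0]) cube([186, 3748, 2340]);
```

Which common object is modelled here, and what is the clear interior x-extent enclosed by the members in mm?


A house (or room) frame. The interior width is 4698 mm.

Four 2340 mm walls enclosing a rectangle with no floor or roof — a room or house frame. Outside width is 5070 mm and wall thickness is 186 mm, so the interior width is 5070 − 2 × 186 = 4698 mm.


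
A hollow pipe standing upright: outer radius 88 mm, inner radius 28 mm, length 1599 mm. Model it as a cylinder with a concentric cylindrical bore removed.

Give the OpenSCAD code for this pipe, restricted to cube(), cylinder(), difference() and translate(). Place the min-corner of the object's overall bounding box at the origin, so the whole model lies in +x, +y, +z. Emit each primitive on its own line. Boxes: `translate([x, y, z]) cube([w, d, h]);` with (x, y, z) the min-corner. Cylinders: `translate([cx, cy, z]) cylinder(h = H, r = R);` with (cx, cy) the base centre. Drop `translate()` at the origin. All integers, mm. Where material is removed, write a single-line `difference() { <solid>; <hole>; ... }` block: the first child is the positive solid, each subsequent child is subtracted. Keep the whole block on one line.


difference() { translate([88, 88, 0]) cylinder(h = 1599, r = 88); translate([88, 88, 0]) cylinder(h = 1599, r = 28); }


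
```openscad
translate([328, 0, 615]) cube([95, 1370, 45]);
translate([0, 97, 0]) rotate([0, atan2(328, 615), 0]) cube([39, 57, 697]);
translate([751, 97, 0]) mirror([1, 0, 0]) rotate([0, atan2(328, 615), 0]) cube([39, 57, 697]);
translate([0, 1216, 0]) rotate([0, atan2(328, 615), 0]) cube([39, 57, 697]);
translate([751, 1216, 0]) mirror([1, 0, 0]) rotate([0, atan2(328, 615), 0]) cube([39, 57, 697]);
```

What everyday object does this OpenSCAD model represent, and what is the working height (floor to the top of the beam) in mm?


A sawhorse. The overall height is 660 mm.

A beam across two mirrored pairs of raked legs — a sawhorse. The beam's underside is at z = 615 (matching the legs' vertical rise in atan2(328, 615)) and the beam is 45 mm tall, so its top is at 615 + 45 = 660 mm. The raked legs top out at the beam's underside, so that is the highest point.


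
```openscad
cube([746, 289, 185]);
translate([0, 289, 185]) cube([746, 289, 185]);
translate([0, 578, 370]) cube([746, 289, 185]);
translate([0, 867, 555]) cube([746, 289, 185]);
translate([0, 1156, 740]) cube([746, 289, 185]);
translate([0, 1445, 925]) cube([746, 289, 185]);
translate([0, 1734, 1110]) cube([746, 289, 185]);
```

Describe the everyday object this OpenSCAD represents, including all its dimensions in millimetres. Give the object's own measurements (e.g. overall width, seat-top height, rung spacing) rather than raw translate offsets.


A straight staircase of 7 solid steps. Each step is 746 mm wide (x), 289 mm deep (y, the going) and 185 mm tall (the rise). The first step rests on the floor; each subsequent step sits one going further in +y and one rise higher in +z, directly behind and above the previous step with no overlap.


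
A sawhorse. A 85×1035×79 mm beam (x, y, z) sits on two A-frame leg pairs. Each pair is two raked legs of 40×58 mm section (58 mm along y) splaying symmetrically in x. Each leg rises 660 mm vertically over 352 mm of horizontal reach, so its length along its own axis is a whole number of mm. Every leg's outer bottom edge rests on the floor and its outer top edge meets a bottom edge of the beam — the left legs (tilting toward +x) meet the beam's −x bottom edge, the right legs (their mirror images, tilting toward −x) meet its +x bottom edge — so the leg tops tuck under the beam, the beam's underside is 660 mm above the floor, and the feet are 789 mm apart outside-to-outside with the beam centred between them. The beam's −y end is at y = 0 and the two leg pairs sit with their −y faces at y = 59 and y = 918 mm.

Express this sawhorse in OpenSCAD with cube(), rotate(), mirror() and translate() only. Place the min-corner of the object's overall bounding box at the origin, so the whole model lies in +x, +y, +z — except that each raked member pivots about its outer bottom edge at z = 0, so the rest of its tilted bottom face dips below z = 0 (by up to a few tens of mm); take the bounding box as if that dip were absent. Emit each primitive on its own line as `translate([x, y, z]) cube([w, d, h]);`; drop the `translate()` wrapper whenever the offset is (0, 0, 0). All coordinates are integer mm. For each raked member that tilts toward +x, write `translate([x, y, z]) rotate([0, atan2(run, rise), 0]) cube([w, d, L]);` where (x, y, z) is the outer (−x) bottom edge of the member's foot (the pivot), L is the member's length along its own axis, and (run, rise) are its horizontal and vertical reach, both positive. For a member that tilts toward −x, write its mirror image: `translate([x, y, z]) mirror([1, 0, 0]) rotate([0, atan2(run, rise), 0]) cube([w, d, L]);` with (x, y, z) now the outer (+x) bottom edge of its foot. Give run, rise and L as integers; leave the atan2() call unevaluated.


translate([352, 0, 660]) cube([85, 1035, 79]);
translate([0, 59, 0]) rotate([0, atan2(352, 660), 0]) cube([40, 58, 748]);
translate([789, 59, 0]) mirror([1, 0, 0]) rotate([0, atan2(352, 660), 0]) cube([40, 58, 748]);
translate([0, 918, 0]) rotate([0, atan2(352, 660), 0]) cube([40, 58, 748]);
translate([789, 918, 0]) mirror([1, 0, 0]) rotate([0, atan2(352, 660), 0]) cube([40, 58, 748]);
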